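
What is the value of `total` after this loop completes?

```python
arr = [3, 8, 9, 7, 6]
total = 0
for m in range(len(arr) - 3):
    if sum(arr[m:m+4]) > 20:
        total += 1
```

Count windows with sum > 20
`total` takes the values: 0 → 1 → 2

Answer: 2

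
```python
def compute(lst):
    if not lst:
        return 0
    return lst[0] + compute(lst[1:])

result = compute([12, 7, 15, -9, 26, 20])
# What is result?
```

12 + 7 + 15 + (-9) + 26 + 20 + 0 = 71

Answer: 71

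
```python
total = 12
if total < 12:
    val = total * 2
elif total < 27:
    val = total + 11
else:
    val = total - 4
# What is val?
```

Trace:
`total = 12` → total = 12
`if total < 12: ...` → total < 12 is False, total < 27 is True → val = 23
So val = 23

Answer: 23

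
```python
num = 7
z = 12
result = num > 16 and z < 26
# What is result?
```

Trace:
`num = 7` → num = 7
`z = 12` → z = 12
`result = num > 16 and z < 26` → result = False
So result = False

Answer: False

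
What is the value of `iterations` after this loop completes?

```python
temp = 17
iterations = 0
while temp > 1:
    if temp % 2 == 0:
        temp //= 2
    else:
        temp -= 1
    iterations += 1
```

Steps to reduce 17 to 1
`iterations` takes the values: 0 → 1 → 2 → 3 → 4 → 5

Answer: 5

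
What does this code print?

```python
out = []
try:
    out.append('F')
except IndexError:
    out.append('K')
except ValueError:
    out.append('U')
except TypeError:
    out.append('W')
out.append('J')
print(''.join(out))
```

Execution trace: 'F' (try body, no exception) → 'J' (after the try/except). Output: FJ

Answer: FJ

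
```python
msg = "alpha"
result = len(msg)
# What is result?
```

Trace:
`msg = "alpha"` → msg = 'alpha'
`result = len(msg)` → result = 5
So result = 5

Answer: 5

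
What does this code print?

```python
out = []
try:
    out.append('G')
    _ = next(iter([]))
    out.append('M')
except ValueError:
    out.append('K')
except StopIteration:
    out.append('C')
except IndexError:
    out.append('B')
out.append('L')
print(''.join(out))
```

Execution trace: 'G' (try body) → 'C' (except StopIteration) → 'L' (after the try/except). Output: GCL

Answer: GCL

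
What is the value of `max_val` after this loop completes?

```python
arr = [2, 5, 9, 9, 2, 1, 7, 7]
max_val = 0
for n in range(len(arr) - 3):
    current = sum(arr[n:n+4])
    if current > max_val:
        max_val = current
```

Max sum of 4-element window in [2, 5, 9, 9, 2, 1, 7, 7]
`max_val` takes the values: 0 → 25

Answer: 25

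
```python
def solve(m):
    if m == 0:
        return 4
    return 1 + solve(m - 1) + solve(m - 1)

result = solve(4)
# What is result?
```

solve(m) = 1 + 2·solve(m-1), solve(0)=4. Closed form: (4+1)·2^4 - 1 = 79.

Answer: 79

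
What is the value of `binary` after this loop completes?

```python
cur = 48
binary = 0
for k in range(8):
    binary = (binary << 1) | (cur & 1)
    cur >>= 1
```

Reverse lowest 8 bits of 48
`binary` takes the values: 0 → 1 → 3 → 6 → 12

Answer: 12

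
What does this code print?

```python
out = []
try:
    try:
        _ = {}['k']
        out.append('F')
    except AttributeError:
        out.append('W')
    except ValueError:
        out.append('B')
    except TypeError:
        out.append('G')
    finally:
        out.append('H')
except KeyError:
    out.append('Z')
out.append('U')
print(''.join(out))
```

Execution trace: 'H' (finally) → 'Z' (outer except KeyError) → 'U' (after the try/except). Output: HZU

Answer: HZU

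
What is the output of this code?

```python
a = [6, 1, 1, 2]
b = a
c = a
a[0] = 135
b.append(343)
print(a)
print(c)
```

Key concept: multiple aliases.
Step by step:
`a = [6, 1, 1, 2]` → a = [6, 1, 1, 2]
`b = a` → b = [6, 1, 1, 2] (same object as a)
`c = a` → c = [6, 1, 1, 2] (same object as a, b)
`a[0] = 135` → a = [135, 1, 1, 2] (same object as b, c); b = [135, 1, 1, 2] (same object as a, c); c = [135, 1, 1, 2] (same object as a, b)
`b.append(343)` → a = [135, 1, 1, 2, 343] (same object as b, c); b = [135, 1, 1, 2, 343] (same object as a, c); c = [135, 1, 1, 2, 343] (same object as a, b)
`print(a)` → prints [135, 1, 1, 2, 343]
`print(c)` → prints [135, 1, 1, 2, 343]

Answer:
[135, 1, 1, 2, 343]
[135, 1, 1, 2, 343]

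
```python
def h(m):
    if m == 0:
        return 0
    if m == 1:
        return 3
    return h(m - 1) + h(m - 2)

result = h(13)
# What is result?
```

Build up from base cases: h(0)=0, h(1)=3, h(2)=3, h(3)=6, h(4)=9, h(5)=15, h(6)=24, ..., h(13)=699

Answer: 699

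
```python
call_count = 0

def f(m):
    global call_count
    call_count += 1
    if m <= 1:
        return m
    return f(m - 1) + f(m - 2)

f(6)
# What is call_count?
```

Calls(m) = 1 + Calls(m-1) + Calls(m-2); Calls(0)=Calls(1)=1. For m=6 this gives 25.

Answer: 25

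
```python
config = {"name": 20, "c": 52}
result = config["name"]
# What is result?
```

Trace:
`config = {"name": 20, "c": 52}` → config = {'name': 20, 'c': 52}
`result = config["name"]` → result = 20
So result = 20

Answer: 20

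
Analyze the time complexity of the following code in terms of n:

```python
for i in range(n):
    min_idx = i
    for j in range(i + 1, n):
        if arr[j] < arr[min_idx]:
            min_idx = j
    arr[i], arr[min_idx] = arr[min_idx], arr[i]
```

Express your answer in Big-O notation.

This is Selection sort. Time complexity: O(n²).

Answer: O(n²)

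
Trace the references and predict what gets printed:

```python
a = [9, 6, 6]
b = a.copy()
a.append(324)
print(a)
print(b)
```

Key concept: list.copy() creates independent copy.
Step by step:
`a = [9, 6, 6]` → a = [9, 6, 6]
`b = a.copy()` → b = [9, 6, 6]
`a.append(324)` → a = [9, 6, 6, 324]
`print(a)` → prints [9, 6, 6, 324]
`print(b)` → prints [9, 6, 6]

Answer:
[9, 6, 6, 324]
[9, 6, 6]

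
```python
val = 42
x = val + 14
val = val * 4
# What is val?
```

Trace:
`val = 42` → val = 42
`x = val + 14` → x = 56
`val = val * 4` → val = 168
So val = 168

Answer: 168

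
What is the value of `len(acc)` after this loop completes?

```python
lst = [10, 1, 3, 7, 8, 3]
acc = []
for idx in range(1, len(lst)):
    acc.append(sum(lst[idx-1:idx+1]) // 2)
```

Number of 2-element averages
`acc` takes the values: [] → [5] → [5, 2] → [5, 2, 5] → [5, 2, 5, 7] → [5, 2, 5, 7, 5]
So `len(acc)` = 5

Answer: 5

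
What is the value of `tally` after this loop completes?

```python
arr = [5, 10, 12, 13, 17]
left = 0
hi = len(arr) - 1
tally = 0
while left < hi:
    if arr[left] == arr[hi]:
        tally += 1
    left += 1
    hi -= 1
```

Count matching pairs from ends
`tally` takes the values: 0

Answer: 0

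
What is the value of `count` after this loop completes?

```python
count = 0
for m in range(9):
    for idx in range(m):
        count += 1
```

Triangle number: 0+1+2+...+8
`count` takes the values: 0 → 1 → 2 → 3 → 4 → 5 → 6 → 7 → 8 → 9 → 10 → 11 → 12 → 13 → 14 → 15 → 16 → 17 → 18 → 19 → 20 → 21 → 22 → 23 → 24 → 25 → 26 → 27 → 28 → 29 → 30 → 31 → 32 → 33 → 34 → 35 → 36

Answer: 36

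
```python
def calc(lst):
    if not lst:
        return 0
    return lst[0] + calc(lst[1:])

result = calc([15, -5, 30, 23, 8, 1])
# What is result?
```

15 + (-5) + 30 + 23 + 8 + 1 + 0 = 72

Answer: 72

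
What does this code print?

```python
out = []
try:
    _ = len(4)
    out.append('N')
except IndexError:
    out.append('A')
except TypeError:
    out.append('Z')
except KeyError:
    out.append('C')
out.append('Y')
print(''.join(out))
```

Execution trace: 'Z' (except TypeError) → 'Y' (after the try/except). Output: ZY

Answer: ZY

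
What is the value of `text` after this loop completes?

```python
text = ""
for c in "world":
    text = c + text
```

Reverse 'world'
`text` takes the values: "" → "w" → "ow" → "row" → "lrow" → "dlrow"

Answer: "dlrow"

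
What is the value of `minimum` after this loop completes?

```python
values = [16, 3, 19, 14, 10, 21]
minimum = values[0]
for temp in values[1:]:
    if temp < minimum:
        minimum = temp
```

Minimum of [16, 3, 19, 14, 10, 21]
`minimum` takes the values: 16 → 3

Answer: 3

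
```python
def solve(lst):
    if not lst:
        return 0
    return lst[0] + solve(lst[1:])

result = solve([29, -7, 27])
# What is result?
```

29 + (-7) + 27 + 0 = 49

Answer: 49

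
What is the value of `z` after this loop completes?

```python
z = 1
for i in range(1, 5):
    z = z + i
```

Start at 1, add 1 through 4
`z` takes the values: 1 → 2 → 4 → 7 → 11

Answer: 11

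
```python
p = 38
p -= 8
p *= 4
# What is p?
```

Trace:
`p = 38` → p = 38
`p -= 8` → p = 30
`p *= 4` → p = 120
So p = 120

Answer: 120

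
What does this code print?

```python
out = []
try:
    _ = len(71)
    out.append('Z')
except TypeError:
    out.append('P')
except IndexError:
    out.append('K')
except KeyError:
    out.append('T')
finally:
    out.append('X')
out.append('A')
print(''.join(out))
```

Execution trace: 'P' (except TypeError) → 'X' (finally) → 'A' (after the try/except). Output: PXA

Answer: PXA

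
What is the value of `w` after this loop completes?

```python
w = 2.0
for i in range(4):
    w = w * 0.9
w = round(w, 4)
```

Exponential decay: 2.0 * 0.9^4
`w` takes the values: 2.0 → 1.8 → 1.62 → 1.458 → 1.3122

Answer: 1.3122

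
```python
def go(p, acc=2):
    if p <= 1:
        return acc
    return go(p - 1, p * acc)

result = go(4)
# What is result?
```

Accumulator trace (n, acc): (4, 2) -> (3, 8) -> (2, 24) -> (1, 48) -> return 48

Answer: 48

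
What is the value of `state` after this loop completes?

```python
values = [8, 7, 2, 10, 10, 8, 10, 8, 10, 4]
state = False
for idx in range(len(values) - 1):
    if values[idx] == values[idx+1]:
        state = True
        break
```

Check consecutive duplicates in [8, 7, 2, 10, 10, 8, 10, 8, 10, 4]
`state` takes the values: False → True

Answer: True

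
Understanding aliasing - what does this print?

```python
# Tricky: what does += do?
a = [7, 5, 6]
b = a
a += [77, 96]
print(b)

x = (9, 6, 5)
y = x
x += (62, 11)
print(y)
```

Key concept: += behavior differs for mutable vs immutable.
Step by step:
`a = [7, 5, 6]` → a = [7, 5, 6]
`b = a` → b = [7, 5, 6] (same object as a)
`a += [77, 96]` → a = [7, 5, 6, 77, 96] (same object as b); b = [7, 5, 6, 77, 96] (same object as a)
`print(b)` → prints [7, 5, 6, 77, 96]
`x = (9, 6, 5)` → x = (9, 6, 5)
`y = x` → y = (9, 6, 5)
`x += (62, 11)` → x = (9, 6, 5, 62, 11)
`print(y)` → prints (9, 6, 5)

Answer:
[7, 5, 6, 77, 96]
(9, 6, 5)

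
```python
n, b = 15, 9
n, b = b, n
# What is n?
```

Trace:
`n, b = 15, 9` → n = 15; b = 9
`n, b = b, n` → n = 9; b = 15
So n = 9

Answer: 9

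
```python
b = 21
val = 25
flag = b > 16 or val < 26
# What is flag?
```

Trace:
`b = 21` → b = 21
`val = 25` → val = 25
`flag = b > 16 or val < 26` → flag = True
So flag = True

Answer: True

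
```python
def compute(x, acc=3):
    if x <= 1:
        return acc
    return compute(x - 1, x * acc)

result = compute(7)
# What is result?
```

Accumulator trace (n, acc): (7, 3) -> (6, 21) -> (5, 126) -> (4, 630) -> (3, 2520) -> (2, 7560) -> (1, 15120) -> return 15120

Answer: 15120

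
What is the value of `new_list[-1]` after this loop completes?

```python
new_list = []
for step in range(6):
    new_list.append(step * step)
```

Last element of squares 0 to 5
`new_list` takes the values: [] → [0] → [0, 1] → [0, 1, 4] → [0, 1, 4, 9] → [0, 1, 4, 9, 16] → [0, 1, 4, 9, 16, 25]
So `new_list[-1]` = 25

Answer: 25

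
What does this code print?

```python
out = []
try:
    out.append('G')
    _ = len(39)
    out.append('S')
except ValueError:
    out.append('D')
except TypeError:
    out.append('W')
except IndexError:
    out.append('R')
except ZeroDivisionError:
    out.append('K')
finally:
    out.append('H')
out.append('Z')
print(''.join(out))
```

Execution trace: 'G' (try body) → 'W' (except TypeError) → 'H' (finally) → 'Z' (after the try/except). Output: GWHZ

Answer: GWHZ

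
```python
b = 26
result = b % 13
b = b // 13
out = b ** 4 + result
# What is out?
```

Trace:
`b = 26` → b = 26
`result = b % 13` → result = 0
`b = b // 13` → b = 2
`out = b ** 4 + result` → out = 16
So out = 16

Answer: 16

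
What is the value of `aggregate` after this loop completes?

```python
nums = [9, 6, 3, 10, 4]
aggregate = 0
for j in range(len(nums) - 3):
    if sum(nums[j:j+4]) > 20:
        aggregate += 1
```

Count windows with sum > 20
`aggregate` takes the values: 0 → 1 → 2

Answer: 2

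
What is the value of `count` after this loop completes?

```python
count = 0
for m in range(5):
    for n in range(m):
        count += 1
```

Triangle number: 0+1+2+...+4
`count` takes the values: 0 → 1 → 2 → 3 → 4 → 5 → 6 → 7 → 8 → 9 → 10

Answer: 10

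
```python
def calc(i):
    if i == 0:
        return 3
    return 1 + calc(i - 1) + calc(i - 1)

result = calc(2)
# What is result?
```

calc(i) = 1 + 2·calc(i-1), calc(0)=3. Closed form: (3+1)·2^2 - 1 = 15.

Answer: 15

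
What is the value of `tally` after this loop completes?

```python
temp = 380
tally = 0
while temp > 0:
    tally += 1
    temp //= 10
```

Count digits by repeated division by 10
`tally` takes the values: 0 → 1 → 2 → 3

Answer: 3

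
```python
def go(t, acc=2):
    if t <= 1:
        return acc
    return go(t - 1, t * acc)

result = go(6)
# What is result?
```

Accumulator trace (n, acc): (6, 2) -> (5, 12) -> (4, 60) -> (3, 240) -> (2, 720) -> (1, 1440) -> return 1440

Answer: 1440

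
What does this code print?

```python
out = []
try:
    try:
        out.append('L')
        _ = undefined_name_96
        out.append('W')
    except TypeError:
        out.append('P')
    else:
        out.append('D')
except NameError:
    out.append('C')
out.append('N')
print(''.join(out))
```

Execution trace: 'L' (try body) → 'C' (outer except NameError) → 'N' (after the try/except). Output: LCN

Answer: LCN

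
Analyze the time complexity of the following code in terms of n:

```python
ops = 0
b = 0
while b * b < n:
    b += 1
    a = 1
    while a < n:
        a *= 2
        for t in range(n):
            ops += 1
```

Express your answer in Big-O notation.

Each loop level contributes: √n × log n × n. Multiplying the contributions gives O(n√n log n).

Answer: O(n√n log n)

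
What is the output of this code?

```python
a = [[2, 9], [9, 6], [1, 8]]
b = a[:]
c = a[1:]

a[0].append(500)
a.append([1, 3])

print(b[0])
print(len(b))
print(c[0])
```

Key concept: slice with nested mutation.
Step by step:
`a = [[2, 9], [9, 6], [1, 8]]` → a = [[2, 9], [9, 6], [1, 8]]
`b = a[:]` → b = [[2, 9], [9, 6], [1, 8]]
`c = a[1:]` → c = [[9, 6], [1, 8]]
`a[0].append(500)` → a = [[2, 9, 500], [9, 6], [1, 8]]; b = [[2, 9, 500], [9, 6], [1, 8]]
`a.append([1, 3])` → a = [[2, 9, 500], [9, 6], [1, 8], [1, 3]]
`print(b[0])` → prints [2, 9, 500]
`print(len(b))` → prints 3
`print(c[0])` → prints [9, 6]

Answer:
[2, 9, 500]
3
[9, 6]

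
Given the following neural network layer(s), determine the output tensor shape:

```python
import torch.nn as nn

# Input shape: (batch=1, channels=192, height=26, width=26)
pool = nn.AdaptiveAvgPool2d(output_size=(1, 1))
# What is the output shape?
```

Input: (1, 192, 26, 26) -> Output: (1, 192, 1, 1)

Answer: (1, 192, 1, 1)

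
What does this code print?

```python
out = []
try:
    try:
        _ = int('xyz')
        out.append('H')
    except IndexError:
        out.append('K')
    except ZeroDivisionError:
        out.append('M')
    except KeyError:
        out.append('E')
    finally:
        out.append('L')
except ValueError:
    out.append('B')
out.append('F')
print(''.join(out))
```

Execution trace: 'L' (inner finally) → 'B' (outer except ValueError) → 'F' (after the try/except). Output: LBF

Answer: LBF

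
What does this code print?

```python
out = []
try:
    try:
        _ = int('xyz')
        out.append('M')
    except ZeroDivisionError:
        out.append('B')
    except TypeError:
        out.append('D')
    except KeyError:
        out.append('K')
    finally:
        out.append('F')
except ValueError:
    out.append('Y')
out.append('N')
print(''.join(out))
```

Execution trace: 'F' (finally) → 'Y' (outer except ValueError) → 'N' (after the try/except). Output: FYN

Answer: FYN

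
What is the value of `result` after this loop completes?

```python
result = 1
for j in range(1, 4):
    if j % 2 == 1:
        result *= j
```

Product of odd numbers 1 to 3
`result` takes the values: 1 → 3

Answer: 3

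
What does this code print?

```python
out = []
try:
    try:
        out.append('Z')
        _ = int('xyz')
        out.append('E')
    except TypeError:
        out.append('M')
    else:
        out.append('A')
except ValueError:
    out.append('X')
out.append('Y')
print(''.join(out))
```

Execution trace: 'Z' (try body) → 'X' (outer except ValueError) → 'Y' (after the try/except). Output: ZXY

Answer: ZXY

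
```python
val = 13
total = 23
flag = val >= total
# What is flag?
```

Trace:
`val = 13` → val = 13
`total = 23` → total = 23
`flag = val >= total` → flag = False
So flag = False

Answer: False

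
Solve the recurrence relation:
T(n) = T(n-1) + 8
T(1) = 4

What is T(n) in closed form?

Unrolling: T(n) = T(1) + 8·(n-1) = 4 + 8(n-1) = 8n - 4.

Answer: T(n) = 8n - 4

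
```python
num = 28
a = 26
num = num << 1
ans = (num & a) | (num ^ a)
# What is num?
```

Trace:
`num = 28` → num = 28
`a = 26` → a = 26
`num = num << 1` → num = 56
`ans = (num & a) | (num ^ a)` → ans = 58
So num = 56

Answer: 56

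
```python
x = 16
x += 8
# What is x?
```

Trace:
`x = 16` → x = 16
`x += 8` → x = 24
So x = 24

Answer: 24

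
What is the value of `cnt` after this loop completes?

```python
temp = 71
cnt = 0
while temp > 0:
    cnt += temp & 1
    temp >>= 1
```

Count set bits in 71 (binary: 0b1000111)
`cnt` takes the values: 0 → 1 → 2 → 3 → 4

Answer: 4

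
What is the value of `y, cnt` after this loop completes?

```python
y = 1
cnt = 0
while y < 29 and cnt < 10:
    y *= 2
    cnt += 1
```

Double until >= 29 or 10 iterations
`y, cnt` takes the values: (1, 0) → (2, 0) → (2, 1) → (4, 1) → (4, 2) → (8, 2) → (8, 3) → (16, 3) → (16, 4) → (32, 4) → (32, 5)

Answer: 32, 5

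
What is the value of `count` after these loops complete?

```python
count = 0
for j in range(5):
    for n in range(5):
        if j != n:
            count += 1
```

5² - 5 (exclude diagonal)
`count` takes the values: 0 → 1 → 2 → 3 → 4 → 5 → 6 → 7 → 8 → 9 → 10 → 11 → 12 → 13 → 14 → 15 → 16 → 17 → 18 → 19 → 20

Answer: 20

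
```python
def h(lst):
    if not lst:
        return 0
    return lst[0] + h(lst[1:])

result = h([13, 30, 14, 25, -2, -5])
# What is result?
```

13 + 30 + 14 + 25 + (-2) + (-5) + 0 = 75

Answer: 75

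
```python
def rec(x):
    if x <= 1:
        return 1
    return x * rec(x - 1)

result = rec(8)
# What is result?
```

rec(8) = 8 * 7 * 6 * 5 * 4 * 3 * 2 * 1 = 40320

Answer: 40320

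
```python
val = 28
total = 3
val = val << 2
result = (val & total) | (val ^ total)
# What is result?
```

Trace:
`val = 28` → val = 28
`total = 3` → total = 3
`val = val << 2` → val = 112
`result = (val & total) | (val ^ total)` → result = 115
So result = 115

Answer: 115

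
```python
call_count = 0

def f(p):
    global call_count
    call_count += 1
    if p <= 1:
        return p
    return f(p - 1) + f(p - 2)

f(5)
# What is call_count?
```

Calls(p) = 1 + Calls(p-1) + Calls(p-2); Calls(0)=Calls(1)=1. For p=5 this gives 15.

Answer: 15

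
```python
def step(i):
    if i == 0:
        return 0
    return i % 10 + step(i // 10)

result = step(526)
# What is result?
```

Sum of digits of 526: 6 + 2 + 5 = 13

Answer: 13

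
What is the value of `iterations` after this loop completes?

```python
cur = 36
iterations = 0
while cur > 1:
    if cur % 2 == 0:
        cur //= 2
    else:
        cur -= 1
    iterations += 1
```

Steps to reduce 36 to 1
`iterations` takes the values: 0 → 1 → 2 → 3 → 4 → 5 → 6

Answer: 6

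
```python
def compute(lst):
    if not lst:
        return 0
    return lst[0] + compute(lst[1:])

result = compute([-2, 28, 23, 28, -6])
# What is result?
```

(-2) + 28 + 23 + 28 + (-6) + 0 = 71

Answer: 71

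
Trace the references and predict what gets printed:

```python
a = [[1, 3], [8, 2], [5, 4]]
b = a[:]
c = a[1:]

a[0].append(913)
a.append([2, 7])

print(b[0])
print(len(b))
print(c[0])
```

Key concept: slice with nested mutation.
Step by step:
`a = [[1, 3], [8, 2], [5, 4]]` → a = [[1, 3], [8, 2], [5, 4]]
`b = a[:]` → b = [[1, 3], [8, 2], [5, 4]]
`c = a[1:]` → c = [[8, 2], [5, 4]]
`a[0].append(913)` → a = [[1, 3, 913], [8, 2], [5, 4]]; b = [[1, 3, 913], [8, 2], [5, 4]]
`a.append([2, 7])` → a = [[1, 3, 913], [8, 2], [5, 4], [2, 7]]
`print(b[0])` → prints [1, 3, 913]
`print(len(b))` → prints 3
`print(c[0])` → prints [8, 2]

Answer:
[1, 3, 913]
3
[8, 2]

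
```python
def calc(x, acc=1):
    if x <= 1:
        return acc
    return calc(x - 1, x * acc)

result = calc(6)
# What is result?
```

Accumulator trace (n, acc): (6, 1) -> (5, 6) -> (4, 30) -> (3, 120) -> (2, 360) -> (1, 720) -> return 720

Answer: 720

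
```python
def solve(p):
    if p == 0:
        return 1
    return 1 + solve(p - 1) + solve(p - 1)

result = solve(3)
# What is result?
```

solve(p) = 1 + 2·solve(p-1), solve(0)=1. Closed form: (1+1)·2^3 - 1 = 15.

Answer: 15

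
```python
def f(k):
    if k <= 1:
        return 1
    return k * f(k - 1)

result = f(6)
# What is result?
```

f(6) = 6 * 5 * 4 * 3 * 2 * 1 = 720

Answer: 720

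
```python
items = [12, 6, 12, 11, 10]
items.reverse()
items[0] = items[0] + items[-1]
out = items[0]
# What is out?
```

Trace:
`items = [12, 6, 12, 11, 10]` → items = [12, 6, 12, 11, 10]
`items.reverse()` → items = [10, 11, 12, 6, 12]
`items[0] = items[0] + items[-1]` → items = [22, 11, 12, 6, 12]
`out = items[0]` → out = 22
So out = 22

Answer: 22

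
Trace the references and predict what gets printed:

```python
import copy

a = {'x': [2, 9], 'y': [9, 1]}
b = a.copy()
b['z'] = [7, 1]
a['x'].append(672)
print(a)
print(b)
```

Key concept: shallow copy of dict with mutable values.
Step by step:
`a = {'x': [2, 9], 'y': [9, 1]}` → a = {'x': [2, 9], 'y': [9, 1]}
`b = a.copy()` → b = {'x': [2, 9], 'y': [9, 1]}
`b['z'] = [7, 1]` → b = {'x': [2, 9], 'y': [9, 1], 'z': [7, 1]}
`a['x'].append(672)` → a = {'x': [2, 9, 672], 'y': [9, 1]}; b = {'x': [2, 9, 672], 'y': [9, 1], 'z': [7, 1]}
`print(a)` → prints {'x': [2, 9, 672], 'y': [9, 1]}
`print(b)` → prints {'x': [2, 9, 672], 'y': [9, 1], 'z': [7, 1]}

Answer:
{'x': [2, 9, 672], 'y': [9, 1]}
{'x': [2, 9, 672], 'y': [9, 1], 'z': [7, 1]}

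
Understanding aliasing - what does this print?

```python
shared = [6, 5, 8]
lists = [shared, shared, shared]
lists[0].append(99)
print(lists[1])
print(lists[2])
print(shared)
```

Key concept: list of same reference.
Step by step:
`shared = [6, 5, 8]` → shared = [6, 5, 8]
`lists = [shared, shared, shared]` → lists = [[6, 5, 8], [6, 5, 8], [6, 5, 8]]
`lists[0].append(99)` → shared = [6, 5, 8, 99]; lists = [[6, 5, 8, 99], [6, 5, 8, 99], [6, 5, 8, 99]]
`print(lists[1])` → prints [6, 5, 8, 99]
`print(lists[2])` → prints [6, 5, 8, 99]
`print(shared)` → prints [6, 5, 8, 99]

Answer:
[6, 5, 8, 99]
[6, 5, 8, 99]
[6, 5, 8, 99]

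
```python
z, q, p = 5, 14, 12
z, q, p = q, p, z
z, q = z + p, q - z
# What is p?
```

Trace:
`z, q, p = 5, 14, 12` → z = 5; q = 14; p = 12
`z, q, p = q, p, z` → z = 14; q = 12; p = 5
`z, q = z + p, q - z` → z = 19; q = -2
So p = 5

Answer: 5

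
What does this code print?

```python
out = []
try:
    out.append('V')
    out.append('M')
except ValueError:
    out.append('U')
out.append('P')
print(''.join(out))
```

Execution trace: 'V' (try body) → 'M' (try body, no exception) → 'P' (after the try/except). Output: VMP

Answer: VMP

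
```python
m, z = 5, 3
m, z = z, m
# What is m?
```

Trace:
`m, z = 5, 3` → m = 5; z = 3
`m, z = z, m` → m = 3; z = 5
So m = 3

Answer: 3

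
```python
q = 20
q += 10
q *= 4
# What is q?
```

Trace:
`q = 20` → q = 20
`q += 10` → q = 30
`q *= 4` → q = 120
So q = 120

Answer: 120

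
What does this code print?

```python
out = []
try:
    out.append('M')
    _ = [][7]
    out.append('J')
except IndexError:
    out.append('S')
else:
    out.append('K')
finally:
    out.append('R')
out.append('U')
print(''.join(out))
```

Execution trace: 'M' (try body) → 'S' (except IndexError) → 'R' (finally) → 'U' (after the try/except). Output: MSRU

Answer: MSRU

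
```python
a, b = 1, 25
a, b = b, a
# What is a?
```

Trace:
`a, b = 1, 25` → a = 1; b = 25
`a, b = b, a` → a = 25; b = 1
So a = 25

Answer: 25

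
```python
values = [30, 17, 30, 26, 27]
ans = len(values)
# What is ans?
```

Trace:
`values = [30, 17, 30, 26, 27]` → values = [30, 17, 30, 26, 27]
`ans = len(values)` → ans = 5
So ans = 5

Answer: 5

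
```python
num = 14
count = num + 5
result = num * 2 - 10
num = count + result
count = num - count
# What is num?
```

Trace:
`num = 14` → num = 14
`count = num + 5` → count = 19
`result = num * 2 - 10` → result = 18
`num = count + result` → num = 37
`count = num - count` → count = 18
So num = 37

Answer: 37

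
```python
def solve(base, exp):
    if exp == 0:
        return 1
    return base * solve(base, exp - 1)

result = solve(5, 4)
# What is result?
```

solve(5, 4) = 5 * 5 * 5 * 5 = 625

Answer: 625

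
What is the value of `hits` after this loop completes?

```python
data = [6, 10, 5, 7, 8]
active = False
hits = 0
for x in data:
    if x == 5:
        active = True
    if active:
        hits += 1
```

Count elements after first 5 in [6, 10, 5, 7, 8]
`hits` takes the values: 0 → 1 → 2 → 3

Answer: 3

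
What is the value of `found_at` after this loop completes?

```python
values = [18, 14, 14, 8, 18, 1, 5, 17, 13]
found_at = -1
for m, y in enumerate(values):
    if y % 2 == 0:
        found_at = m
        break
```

First even number index in [18, 14, 14, 8, 18, 1, 5, 17, 13]
`found_at` takes the values: -1 → 0

Answer: 0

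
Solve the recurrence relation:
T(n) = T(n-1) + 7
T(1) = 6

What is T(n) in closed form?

Unrolling: T(n) = T(1) + 7·(n-1) = 6 + 7(n-1) = 7n - 1.

Answer: T(n) = 7n - 1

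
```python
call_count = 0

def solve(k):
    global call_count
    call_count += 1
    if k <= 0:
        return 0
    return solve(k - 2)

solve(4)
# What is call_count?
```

Linear recursion stepping by 2: 3 calls from k=4 down to ≤0.

Answer: 3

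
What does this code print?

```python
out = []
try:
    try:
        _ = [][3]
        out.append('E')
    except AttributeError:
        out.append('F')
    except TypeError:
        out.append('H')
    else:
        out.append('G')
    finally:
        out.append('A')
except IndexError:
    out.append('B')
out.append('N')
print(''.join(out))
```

Execution trace: 'A' (finally) → 'B' (outer except IndexError) → 'N' (after the try/except). Output: ABN

Answer: ABN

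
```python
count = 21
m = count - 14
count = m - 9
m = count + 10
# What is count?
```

Trace:
`count = 21` → count = 21
`m = count - 14` → m = 7
`count = m - 9` → count = -2
`m = count + 10` → m = 8
So count = -2

Answer: -2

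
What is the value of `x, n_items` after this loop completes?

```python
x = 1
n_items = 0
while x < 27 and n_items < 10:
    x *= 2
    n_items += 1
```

Double until >= 27 or 10 iterations
`x, n_items` takes the values: (1, 0) → (2, 0) → (2, 1) → (4, 1) → (4, 2) → (8, 2) → (8, 3) → (16, 3) → (16, 4) → (32, 4) → (32, 5)

Answer: 32, 5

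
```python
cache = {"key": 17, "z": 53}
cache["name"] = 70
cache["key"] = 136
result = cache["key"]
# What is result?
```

Trace:
`cache = {"key": 17, "z": 53}` → cache = {'key': 17, 'z': 53}
`cache["name"] = 70` → cache = {'key': 17, 'z': 53, 'name': 70}
`cache["key"] = 136` → cache = {'key': 136, 'z': 53, 'name': 70}
`result = cache["key"]` → result = 136
So result = 136

Answer: 136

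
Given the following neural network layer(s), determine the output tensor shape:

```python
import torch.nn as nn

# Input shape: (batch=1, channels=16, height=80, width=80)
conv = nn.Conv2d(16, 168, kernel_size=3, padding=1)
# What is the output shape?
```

Input: (1, 16, 80, 80) -> Output: (1, 168, 80, 80)

Answer: (1, 168, 80, 80)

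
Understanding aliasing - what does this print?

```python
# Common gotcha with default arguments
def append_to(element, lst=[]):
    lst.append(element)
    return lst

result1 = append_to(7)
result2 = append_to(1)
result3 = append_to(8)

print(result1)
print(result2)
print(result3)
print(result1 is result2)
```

Key concept: mutable default argument gotcha.
Step by step:
`result1 = append_to(7)` → result1 = [7]
`result2 = append_to(1)` → result1 = [7, 1] (same object as result2); result2 = [7, 1] (same object as result1)
`result3 = append_to(8)` → result1 = [7, 1, 8] (same object as result2, result3); result2 = [7, 1, 8] (same object as result1, result3); result3 = [7, 1, 8] (same object as result1, result2)
`print(result1)` → prints [7, 1, 8]
`print(result2)` → prints [7, 1, 8]
`print(result3)` → prints [7, 1, 8]
`print(result1 is result2)` → prints True

Answer:
[7, 1, 8]
[7, 1, 8]
[7, 1, 8]
True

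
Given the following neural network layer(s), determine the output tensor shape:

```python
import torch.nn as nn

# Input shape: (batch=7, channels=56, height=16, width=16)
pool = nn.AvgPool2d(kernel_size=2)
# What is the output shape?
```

Input: (7, 56, 16, 16) -> Output: (7, 56, 8, 8)

Answer: (7, 56, 8, 8)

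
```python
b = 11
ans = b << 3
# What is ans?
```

Trace:
`b = 11` → b = 11
`ans = b << 3` → ans = 88
So ans = 88

Answer: 88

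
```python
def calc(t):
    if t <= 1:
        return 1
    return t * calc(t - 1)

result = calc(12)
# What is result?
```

calc(12) = 12 * 11 * 10 * 9 * 8 * 7 * 6 * 5 * 4 * 3 * 2 * 1 = 479001600

Answer: 479001600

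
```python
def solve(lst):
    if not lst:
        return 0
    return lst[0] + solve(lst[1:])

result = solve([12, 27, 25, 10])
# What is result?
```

12 + 27 + 25 + 10 + 0 = 74

Answer: 74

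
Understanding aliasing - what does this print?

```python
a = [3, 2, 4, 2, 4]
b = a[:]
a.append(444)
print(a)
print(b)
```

Key concept: slice [:] creates copy.
Step by step:
`a = [3, 2, 4, 2, 4]` → a = [3, 2, 4, 2, 4]
`b = a[:]` → b = [3, 2, 4, 2, 4]
`a.append(444)` → a = [3, 2, 4, 2, 4, 444]
`print(a)` → prints [3, 2, 4, 2, 4, 444]
`print(b)` → prints [3, 2, 4, 2, 4]

Answer:
[3, 2, 4, 2, 4, 444]
[3, 2, 4, 2, 4]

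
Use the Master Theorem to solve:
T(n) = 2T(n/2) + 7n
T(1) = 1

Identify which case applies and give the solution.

a=2, b=2, f(n)=7n. log_2(2) = 1. Since c=1 = 1, Case 2 applies: T(n) = Θ(n^log_b(a) · log n) = O(n log n).

Answer: O(n log n) - Case 2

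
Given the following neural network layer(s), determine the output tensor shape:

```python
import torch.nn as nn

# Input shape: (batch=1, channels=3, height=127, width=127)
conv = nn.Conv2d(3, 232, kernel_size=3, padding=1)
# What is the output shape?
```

Input: (1, 3, 127, 127) -> Output: (1, 232, 127, 127)

Answer: (1, 232, 127, 127)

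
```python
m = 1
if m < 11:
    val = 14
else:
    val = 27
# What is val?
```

Trace:
`m = 1` → m = 1
`if m < 11: ...` → m < 11 is True → val = 14
So val = 14

Answer: 14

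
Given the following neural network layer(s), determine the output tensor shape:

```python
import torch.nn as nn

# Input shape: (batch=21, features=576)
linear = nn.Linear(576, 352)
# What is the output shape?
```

Input: (21, 576) -> Output: (21, 352)

Answer: (21, 352)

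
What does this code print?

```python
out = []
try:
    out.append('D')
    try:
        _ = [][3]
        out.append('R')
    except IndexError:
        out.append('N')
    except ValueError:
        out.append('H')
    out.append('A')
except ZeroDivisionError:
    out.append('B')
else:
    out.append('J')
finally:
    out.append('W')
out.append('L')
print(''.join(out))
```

Execution trace: 'D' (try body) → 'N' (inner except IndexError) → 'A' (try body, no exception) → 'J' (else) → 'W' (finally) → 'L' (after the try/except). Output: DNAJWL

Answer: DNAJWL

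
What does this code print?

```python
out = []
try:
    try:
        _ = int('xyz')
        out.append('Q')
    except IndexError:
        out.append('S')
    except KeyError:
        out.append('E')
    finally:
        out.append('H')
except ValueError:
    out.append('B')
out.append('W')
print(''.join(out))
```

Execution trace: 'H' (inner finally) → 'B' (outer except ValueError) → 'W' (after the try/except). Output: HBW

Answer: HBW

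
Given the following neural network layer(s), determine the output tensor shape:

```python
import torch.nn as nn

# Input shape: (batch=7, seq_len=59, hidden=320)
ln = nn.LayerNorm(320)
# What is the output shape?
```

Input: (7, 59, 320) -> Output: (7, 59, 320)

Answer: (7, 59, 320)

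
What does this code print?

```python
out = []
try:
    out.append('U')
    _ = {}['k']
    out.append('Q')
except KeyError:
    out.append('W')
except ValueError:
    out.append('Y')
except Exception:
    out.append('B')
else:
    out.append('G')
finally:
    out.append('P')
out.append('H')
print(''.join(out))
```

Execution trace: 'U' (try body) → 'W' (except KeyError) → 'P' (finally) → 'H' (after the try/except). Output: UWPH

Answer: UWPH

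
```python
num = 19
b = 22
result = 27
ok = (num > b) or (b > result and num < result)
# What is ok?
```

Trace:
`num = 19` → num = 19
`b = 22` → b = 22
`result = 27` → result = 27
`ok = (num > b) or (b > result and num < result)` → ok = False
So ok = False

Answer: False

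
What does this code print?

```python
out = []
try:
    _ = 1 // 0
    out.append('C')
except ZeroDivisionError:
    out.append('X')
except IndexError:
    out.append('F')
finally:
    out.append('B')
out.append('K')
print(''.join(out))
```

Execution trace: 'X' (except ZeroDivisionError) → 'B' (finally) → 'K' (after the try/except). Output: XBK

Answer: XBK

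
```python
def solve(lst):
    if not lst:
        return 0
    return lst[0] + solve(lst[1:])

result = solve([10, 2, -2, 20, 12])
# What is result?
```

10 + 2 + (-2) + 20 + 12 + 0 = 42

Answer: 42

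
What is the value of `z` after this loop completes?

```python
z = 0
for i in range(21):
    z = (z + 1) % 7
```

Increment mod 7, 21 times = 0
`z` takes the values: 0 → 1 → 2 → 3 → 4 → 5 → 6 → 0 → 1 → 2 → 3 → 4 → 5 → 6 → 0 → 1 → 2 → 3 → 4 → 5 → 6 → 0

Answer: 0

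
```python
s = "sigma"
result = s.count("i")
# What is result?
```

Trace:
`s = "sigma"` → s = 'sigma'
`result = s.count("i")` → result = 1
So result = 1

Answer: 1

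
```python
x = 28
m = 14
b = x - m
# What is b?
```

Trace:
`x = 28` → x = 28
`m = 14` → m = 14
`b = x - m` → b = 14
So b = 14

Answer: 14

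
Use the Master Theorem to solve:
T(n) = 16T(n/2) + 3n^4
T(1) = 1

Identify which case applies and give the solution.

a=16, b=2, f(n)=3n^4. log_2(16) = 4. Since c=4 = 4, Case 2 applies: T(n) = Θ(n^log_b(a) · log n) = O(n^4 log n).

Answer: O(n^4 log n) - Case 2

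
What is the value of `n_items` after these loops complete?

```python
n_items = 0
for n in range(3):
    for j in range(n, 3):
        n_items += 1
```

Upper triangle: 3 + 2 + ... + 1
`n_items` takes the values: 0 → 1 → 2 → 3 → 4 → 5 → 6

Answer: 6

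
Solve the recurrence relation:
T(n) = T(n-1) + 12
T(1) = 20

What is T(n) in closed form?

Unrolling: T(n) = T(1) + 12·(n-1) = 20 + 12(n-1) = 12n + 8.

Answer: T(n) = 12n + 8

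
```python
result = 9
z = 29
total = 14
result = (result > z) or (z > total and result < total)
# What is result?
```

Trace:
`result = 9` → result = 9
`z = 29` → z = 29
`total = 14` → total = 14
`result = (result > z) or (z > total and result < total)` → result = True
So result = True

Answer: True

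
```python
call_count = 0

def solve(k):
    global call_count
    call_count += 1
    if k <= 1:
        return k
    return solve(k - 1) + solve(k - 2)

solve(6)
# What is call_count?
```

Calls(k) = 1 + Calls(k-1) + Calls(k-2); Calls(0)=Calls(1)=1. For k=6 this gives 25.

Answer: 25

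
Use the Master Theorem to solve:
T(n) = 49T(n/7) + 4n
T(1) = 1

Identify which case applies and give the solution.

a=49, b=7, f(n)=4n. log_7(49) = 2. Since c=1 < 2, Case 1 applies: T(n) = Θ(n^log_b(a)) = O(n^2).

Answer: O(n^2) - Case 1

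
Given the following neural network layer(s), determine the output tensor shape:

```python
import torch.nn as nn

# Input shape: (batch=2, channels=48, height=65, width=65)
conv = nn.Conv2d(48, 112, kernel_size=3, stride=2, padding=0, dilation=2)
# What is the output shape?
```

Input: (2, 48, 65, 65) -> Output: (2, 112, 31, 31)

Answer: (2, 112, 31, 31)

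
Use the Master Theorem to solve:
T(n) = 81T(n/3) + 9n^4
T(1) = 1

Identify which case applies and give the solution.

a=81, b=3, f(n)=9n^4. log_3(81) = 4. Since c=4 = 4, Case 2 applies: T(n) = Θ(n^log_b(a) · log n) = O(n^4 log n).

Answer: O(n^4 log n) - Case 2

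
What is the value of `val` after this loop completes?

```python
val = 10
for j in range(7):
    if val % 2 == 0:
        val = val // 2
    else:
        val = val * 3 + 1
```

Collatz-style transformation from 10
`val` takes the values: 10 → 5 → 16 → 8 → 4 → 2 → 1 → 4

Answer: 4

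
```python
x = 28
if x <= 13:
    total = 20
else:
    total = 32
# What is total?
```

Trace:
`x = 28` → x = 28
`if x <= 13: ...` → x <= 13 is False, take else branch → total = 32
So total = 32

Answer: 32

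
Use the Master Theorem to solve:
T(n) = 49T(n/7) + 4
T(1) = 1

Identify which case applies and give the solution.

a=49, b=7, f(n)=4. log_7(49) = 2. Since c=0 < 2, Case 1 applies: T(n) = Θ(n^log_b(a)) = O(n^2).

Answer: O(n^2) - Case 1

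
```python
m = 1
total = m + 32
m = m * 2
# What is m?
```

Trace:
`m = 1` → m = 1
`total = m + 32` → total = 33
`m = m * 2` → m = 2
So m = 2

Answer: 2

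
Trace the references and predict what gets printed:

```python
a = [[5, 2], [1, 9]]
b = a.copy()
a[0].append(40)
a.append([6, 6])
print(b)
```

Key concept: shallow copy with nested lists.
Step by step:
`a = [[5, 2], [1, 9]]` → a = [[5, 2], [1, 9]]
`b = a.copy()` → b = [[5, 2], [1, 9]]
`a[0].append(40)` → a = [[5, 2, 40], [1, 9]]; b = [[5, 2, 40], [1, 9]]
`a.append([6, 6])` → a = [[5, 2, 40], [1, 9], [6, 6]]
`print(b)` → prints [[5, 2, 40], [1, 9]]

Answer: [[5, 2, 40], [1, 9]]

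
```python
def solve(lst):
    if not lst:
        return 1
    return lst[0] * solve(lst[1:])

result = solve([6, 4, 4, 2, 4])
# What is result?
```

Product over [6, 4, 4, 2, 4] = 6 * 4 * 4 * 2 * 4 = 768

Answer: 768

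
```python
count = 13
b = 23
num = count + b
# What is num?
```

Trace:
`count = 13` → count = 13
`b = 23` → b = 23
`num = count + b` → num = 36
So num = 36

Answer: 36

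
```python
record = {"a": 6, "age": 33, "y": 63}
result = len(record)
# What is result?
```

Trace:
`record = {"a": 6, "age": 33, "y": 63}` → record = {'a': 6, 'age': 33, 'y': 63}
`result = len(record)` → result = 3
So result = 3

Answer: 3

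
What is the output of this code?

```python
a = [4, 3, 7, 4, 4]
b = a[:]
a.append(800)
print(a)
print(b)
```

Key concept: slice [:] creates copy.
Step by step:
`a = [4, 3, 7, 4, 4]` → a = [4, 3, 7, 4, 4]
`b = a[:]` → b = [4, 3, 7, 4, 4]
`a.append(800)` → a = [4, 3, 7, 4, 4, 800]
`print(a)` → prints [4, 3, 7, 4, 4, 800]
`print(b)` → prints [4, 3, 7, 4, 4]

Answer:
[4, 3, 7, 4, 4, 800]
[4, 3, 7, 4, 4]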